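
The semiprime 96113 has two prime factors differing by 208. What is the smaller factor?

Since p = q + 208, we have 96113 = q(q + 208), so q² + 208q − 96113 = 0.
Discriminant: 208² + 4·96113 = 43264 + 384452 = 427716; √427716 = 654.
q = (−208 + 654)/2 = 223, and p = q + 208 = 431.
Check: 223 · 431 = 96113.

223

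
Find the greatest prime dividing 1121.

1121 = 19 · 59
59 is prime.
So 1121 = 19 · 59; the largest prime factor is 59.

59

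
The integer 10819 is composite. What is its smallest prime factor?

31

10819 is odd.
Digit sum 19, not divisible by 3.
Ends in 9: not divisible by 5.
7: 10819 = 7·1545 + 4
11: 10819 = 11·983 + 6
13: 10819 = 13·832 + 3
17: 10819 = 17·636 + 7
19: 10819 = 19·569 + 8
23: 10819 = 23·470 + 9
29: 10819 = 29·373 + 2
31: 10819 = 31·349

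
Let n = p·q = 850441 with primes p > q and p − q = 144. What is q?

Since p = q + 144, we have 850441 = q(q + 144), so q² + 144q − 850441 = 0.
Discriminant: 144² + 4·850441 = 20736 + 3401764 = 3422500; √3422500 = 1850.
q = (−144 + 1850)/2 = 853, and p = q + 144 = 997.
Check: 853 · 997 = 850441.

853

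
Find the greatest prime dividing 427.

427 = 7 · 61
61 is prime.
So 427 = 7 · 61; the largest prime factor is 61.

61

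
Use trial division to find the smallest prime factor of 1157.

1157 is odd.
Digit sum 14, not divisible by 3.
Ends in 7: not divisible by 5.
7: 1157 = 7·165 + 2
11: 1157 = 11·105 + 2
13: 1157 = 13·89

13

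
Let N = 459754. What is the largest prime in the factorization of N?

73

459754 = 2 · 229877
229877 = 47 · 4891
4891 = 67 · 73
73 is prime.
So 459754 = 2 · 47 · 67 · 73; the largest prime factor is 73.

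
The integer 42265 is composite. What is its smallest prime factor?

5

42265 is odd.
Digit sum 19, not divisible by 3.
Ends in 5: divisible by 5.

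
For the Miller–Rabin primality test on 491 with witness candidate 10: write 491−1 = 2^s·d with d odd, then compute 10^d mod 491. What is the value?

490

491 − 1 = 490 = 2^1 · 245, so d = 245.
10^1 ≡ 10 (mod 491)
10^2 ≡ 10^2 = 100 ≡ 100 (mod 491)
10^4 ≡ 100^2 = 10000 ≡ 180 (mod 491)
10^8 ≡ 180^2 = 32400 ≡ 485 (mod 491)
10^16 ≡ 485^2 = 235225 ≡ 36 (mod 491)
10^32 ≡ 36^2 = 1296 ≡ 314 (mod 491)
10^64 ≡ 314^2 = 98596 ≡ 396 (mod 491)
10^128 ≡ 396^2 = 156816 ≡ 187 (mod 491)
245 = 128 + 64 + 32 + 16 + 4 + 1 in binary powers of 2.
So 10^245 ≡ 187 · 396 · 314 · 36 · 180 · 10 ≡ 490 (mod 491).
Since 10^d ≡ 490 (mod 491), base 10 does not prove 491 composite.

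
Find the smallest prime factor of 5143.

5143 is odd.
Digit sum 13, not divisible by 3.
Ends in 3: not divisible by 5.
7: 5143 = 7·734 + 5
11: 5143 = 11·467 + 6
13: 5143 = 13·395 + 8
17: 5143 = 17·302 + 9
19: 5143 = 19·270 + 13
23: 5143 = 23·223 + 14
29: 5143 = 29·177 + 10
31: 5143 = 31·165 + 28
37: 5143 = 37·139

37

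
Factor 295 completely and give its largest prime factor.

295 = 5 · 59
59 is prime.
So 295 = 5 · 59; the largest prime factor is 59.

59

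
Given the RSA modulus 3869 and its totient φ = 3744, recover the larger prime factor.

73

φ(n) = (p−1)(q−1) = n − (p+q) + 1, so p + q = 3869 − 3744 + 1 = 126.
p and q are the roots of t² − 126t + 3869 = 0.
Discriminant: 126² − 4·3869 = 15876 − 15476 = 400; √400 = 20.
q = (126 − 20)/2 = 53, p = (126 + 20)/2 = 73.
Check: 53 · 73 = 3869.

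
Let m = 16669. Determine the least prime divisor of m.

79

16669 is odd.
Digit sum 28, not divisible by 3.
Ends in 9: not divisible by 5.
7: 16669 = 7·2381 + 2
11: 16669 = 11·1515 + 4
13: 16669 = 13·1282 + 3
17: 16669 = 17·980 + 9
19: 16669 = 19·877 + 6
23: 16669 = 23·724 + 17
29: 16669 = 29·574 + 23
31: 16669 = 31·537 + 22
37: 16669 = 37·450 + 19
41: 16669 = 41·406 + 23
43: 16669 = 43·387 + 28
47: 16669 = 47·354 + 31
53: 16669 = 53·314 + 27
59: 16669 = 59·282 + 31
61: 16669 = 61·273 + 16
67: 16669 = 67·248 + 53
71: 16669 = 71·234 + 55
73: 16669 = 73·228 + 25
79: 16669 = 79·211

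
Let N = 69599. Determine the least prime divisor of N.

69599 is odd.
Digit sum 38, not divisible by 3.
Ends in 9: not divisible by 5.
7: 69599 = 7·9942 + 5
11: 69599 = 11·6327 + 2
13: 69599 = 13·5353 + 10
17: 69599 = 17·4094 + 1
19: 69599 = 19·3663 + 2
23: 69599 = 23·3026 + 1
29: 69599 = 29·2399 + 28
31: 69599 = 31·2245 + 4
37: 69599 = 37·1881 + 2
41: 69599 = 41·1697 + 22
43: 69599 = 43·1618 + 25
47: 69599 = 47·1480 + 39
53: 69599 = 53·1313 + 10
59: 69599 = 59·1179 + 38
61: 69599 = 61·1140 + 59
67: 69599 = 67·1038 + 53
71: 69599 = 71·980 + 19
73: 69599 = 73·953 + 30
79: 69599 = 79·881

79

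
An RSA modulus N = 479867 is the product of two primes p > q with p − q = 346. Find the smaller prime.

541

Since p = q + 346, we have 479867 = q(q + 346), so q² + 346q − 479867 = 0.
Discriminant: 346² + 4·479867 = 119716 + 1919468 = 2039184; √2039184 = 1428.
q = (−346 + 1428)/2 = 541, and p = q + 346 = 887.
Check: 541 · 887 = 479867.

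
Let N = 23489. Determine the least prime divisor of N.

23489 is odd.
Digit sum 26, not divisible by 3.
Ends in 9: not divisible by 5.
7: 23489 = 7·3355 + 4
11: 23489 = 11·2135 + 4
13: 23489 = 13·1806 + 11
17: 23489 = 17·1381 + 12
19: 23489 = 19·1236 + 5
23: 23489 = 23·1021 + 6
29: 23489 = 29·809 + 28
31: 23489 = 31·757 + 22
37: 23489 = 37·634 + 31
41: 23489 = 41·572 + 37
43: 23489 = 43·546 + 11
47: 23489 = 47·499 + 36
53: 23489 = 53·443 + 10
59: 23489 = 59·398 + 7
61: 23489 = 61·385 + 4
67: 23489 = 67·350 + 39
71: 23489 = 71·330 + 59
73: 23489 = 73·321 + 56
79: 23489 = 79·297 + 26
83: 23489 = 83·283

83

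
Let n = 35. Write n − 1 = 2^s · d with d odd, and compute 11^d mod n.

35 − 1 = 34 = 2^1 · 17, so d = 17.
11^1 ≡ 11 (mod 35)
11^2 ≡ 11^2 = 121 ≡ 16 (mod 35)
11^4 ≡ 16^2 = 256 ≡ 11 (mod 35)
11^8 ≡ 11^2 = 121 ≡ 16 (mod 35)
11^16 ≡ 16^2 = 256 ≡ 11 (mod 35)
17 = 16 + 1 in binary powers of 2.
So 11^17 ≡ 11 · 11 ≡ 16 (mod 35).
Squaring chain: 16; never reaches −1, so base 11 is a Miller–Rabin witness that 35 is composite.

16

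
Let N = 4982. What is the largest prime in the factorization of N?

4982 = 2 · 2491
2491 = 47 · 53
53 is prime.
So 4982 = 2 · 47 · 53; the largest prime factor is 53.

53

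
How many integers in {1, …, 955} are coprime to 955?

760

Factor: 955 = 5 · 191.
φ(955) = (5−1) · (191−1) = 4 · 190 = 760.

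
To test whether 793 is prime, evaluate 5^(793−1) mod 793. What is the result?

508

5^1 ≡ 5 (mod 793)
5^2 ≡ 5^2 = 25 ≡ 25 (mod 793)
5^4 ≡ 25^2 = 625 ≡ 625 (mod 793)
5^8 ≡ 625^2 = 390625 ≡ 469 (mod 793)
5^16 ≡ 469^2 = 219961 ≡ 300 (mod 793)
5^32 ≡ 300^2 = 90000 ≡ 391 (mod 793)
5^64 ≡ 391^2 = 152881 ≡ 625 (mod 793)
5^128 ≡ 625^2 = 390625 ≡ 469 (mod 793)
5^256 ≡ 469^2 = 219961 ≡ 300 (mod 793)
5^512 ≡ 300^2 = 90000 ≡ 391 (mod 793)
792 = 512 + 256 + 16 + 8 in binary powers of 2.
So 5^792 ≡ 391 · 300 · 300 · 469 ≡ 508 (mod 793).
Since 508 ≠ 1, base 5 is a Fermat witness: 793 is composite.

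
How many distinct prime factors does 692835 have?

6

692835 = 3 · 230945
230945 = 5 · 46189
46189 = 11 · 4199
4199 = 13 · 323
323 = 17 · 19
692835 = 3 · 5 · 11 · 13 · 17 · 19, which has 6 distinct prime factors.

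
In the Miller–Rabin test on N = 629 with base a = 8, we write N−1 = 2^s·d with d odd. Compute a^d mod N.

230

629 − 1 = 628 = 2^2 · 157, so d = 157.
8^1 ≡ 8 (mod 629)
8^2 ≡ 8^2 = 64 ≡ 64 (mod 629)
8^4 ≡ 64^2 = 4096 ≡ 322 (mod 629)
8^8 ≡ 322^2 = 103684 ≡ 528 (mod 629)
8^16 ≡ 528^2 = 278784 ≡ 137 (mod 629)
8^32 ≡ 137^2 = 18769 ≡ 528 (mod 629)
8^64 ≡ 528^2 = 278784 ≡ 137 (mod 629)
8^128 ≡ 137^2 = 18769 ≡ 528 (mod 629)
157 = 128 + 16 + 8 + 4 + 1 in binary powers of 2.
So 8^157 ≡ 528 · 137 · 528 · 322 · 8 ≡ 230 (mod 629).
Squaring chain: 230 → 64; never reaches −1, so base 8 is a Miller–Rabin witness that 629 is composite.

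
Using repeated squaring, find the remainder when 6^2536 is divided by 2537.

2113

6^1 ≡ 6 (mod 2537)
6^2 ≡ 6^2 = 36 ≡ 36 (mod 2537)
6^4 ≡ 36^2 = 1296 ≡ 1296 (mod 2537)
6^8 ≡ 1296^2 = 1679616 ≡ 122 (mod 2537)
6^16 ≡ 122^2 = 14884 ≡ 2199 (mod 2537)
6^32 ≡ 2199^2 = 4835601 ≡ 79 (mod 2537)
6^64 ≡ 79^2 = 6241 ≡ 1167 (mod 2537)
6^128 ≡ 1167^2 = 1361889 ≡ 2057 (mod 2537)
6^256 ≡ 2057^2 = 4231249 ≡ 2070 (mod 2537)
6^512 ≡ 2070^2 = 4284900 ≡ 2444 (mod 2537)
6^1024 ≡ 2444^2 = 5973136 ≡ 1038 (mod 2537)
6^2048 ≡ 1038^2 = 1077444 ≡ 1756 (mod 2537)
2536 = 2048 + 256 + 128 + 64 + 32 + 8 in binary powers of 2.
So 6^2536 ≡ 1756 · 2070 · 2057 · 1167 · 79 · 122 ≡ 2113 (mod 2537).
Since 2113 ≠ 1, base 6 is a Fermat witness: 2537 is composite.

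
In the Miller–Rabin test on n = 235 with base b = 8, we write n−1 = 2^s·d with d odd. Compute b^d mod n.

235 − 1 = 234 = 2^1 · 117, so d = 117.
8^1 ≡ 8 (mod 235)
8^2 ≡ 8^2 = 64 ≡ 64 (mod 235)
8^4 ≡ 64^2 = 4096 ≡ 101 (mod 235)
8^8 ≡ 101^2 = 10201 ≡ 96 (mod 235)
8^16 ≡ 96^2 = 9216 ≡ 51 (mod 235)
8^32 ≡ 51^2 = 2601 ≡ 16 (mod 235)
8^64 ≡ 16^2 = 256 ≡ 21 (mod 235)
117 = 64 + 32 + 16 + 4 + 1 in binary powers of 2.
So 8^117 ≡ 21 · 16 · 51 · 101 · 8 ≡ 158 (mod 235).
Squaring chain: 158; never reaches −1, so base 8 is a Miller–Rabin witness that 235 is composite.

158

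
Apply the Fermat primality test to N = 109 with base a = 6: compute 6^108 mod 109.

6^1 ≡ 6 (mod 109)
6^2 ≡ 6^2 = 36 ≡ 36 (mod 109)
6^4 ≡ 36^2 = 1296 ≡ 97 (mod 109)
6^8 ≡ 97^2 = 9409 ≡ 35 (mod 109)
6^16 ≡ 35^2 = 1225 ≡ 26 (mod 109)
6^32 ≡ 26^2 = 676 ≡ 22 (mod 109)
6^64 ≡ 22^2 = 484 ≡ 48 (mod 109)
108 = 64 + 32 + 8 + 4 in binary powers of 2.
So 6^108 ≡ 48 · 22 · 35 · 97 ≡ 1 (mod 109).
Since the result is 1, base 6 gives no evidence that 109 is composite.

1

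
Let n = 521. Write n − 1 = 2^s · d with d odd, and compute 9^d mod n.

521 − 1 = 520 = 2^3 · 65, so d = 65.
9^1 ≡ 9 (mod 521)
9^2 ≡ 9^2 = 81 ≡ 81 (mod 521)
9^4 ≡ 81^2 = 6561 ≡ 309 (mod 521)
9^8 ≡ 309^2 = 95481 ≡ 138 (mod 521)
9^16 ≡ 138^2 = 19044 ≡ 288 (mod 521)
9^32 ≡ 288^2 = 82944 ≡ 105 (mod 521)
9^64 ≡ 105^2 = 11025 ≡ 84 (mod 521)
65 = 64 + 1 in binary powers of 2.
So 9^65 ≡ 84 · 9 ≡ 235 (mod 521).
Squaring chain: 235 → 520 → 1; reaches −1, so base 9 does not prove 521 composite.

235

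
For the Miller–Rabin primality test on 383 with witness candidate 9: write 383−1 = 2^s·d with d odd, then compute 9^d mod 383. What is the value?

1

383 − 1 = 382 = 2^1 · 191, so d = 191.
9^1 ≡ 9 (mod 383)
9^2 ≡ 9^2 = 81 ≡ 81 (mod 383)
9^4 ≡ 81^2 = 6561 ≡ 50 (mod 383)
9^8 ≡ 50^2 = 2500 ≡ 202 (mod 383)
9^16 ≡ 202^2 = 40804 ≡ 206 (mod 383)
9^32 ≡ 206^2 = 42436 ≡ 306 (mod 383)
9^64 ≡ 306^2 = 93636 ≡ 184 (mod 383)
9^128 ≡ 184^2 = 33856 ≡ 152 (mod 383)
191 = 128 + 32 + 16 + 8 + 4 + 2 + 1 in binary powers of 2.
So 9^191 ≡ 152 · 306 · 206 · 202 · 50 · 81 · 9 ≡ 1 (mod 383).
Since 9^d ≡ 1 (mod 383), base 9 does not prove 383 composite.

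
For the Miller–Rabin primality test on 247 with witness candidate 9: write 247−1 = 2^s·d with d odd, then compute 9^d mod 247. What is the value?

144

247 − 1 = 246 = 2^1 · 123, so d = 123.
9^1 ≡ 9 (mod 247)
9^2 ≡ 9^2 = 81 ≡ 81 (mod 247)
9^4 ≡ 81^2 = 6561 ≡ 139 (mod 247)
9^8 ≡ 139^2 = 19321 ≡ 55 (mod 247)
9^16 ≡ 55^2 = 3025 ≡ 61 (mod 247)
9^32 ≡ 61^2 = 3721 ≡ 16 (mod 247)
9^64 ≡ 16^2 = 256 ≡ 9 (mod 247)
123 = 64 + 32 + 16 + 8 + 2 + 1 in binary powers of 2.
So 9^123 ≡ 9 · 16 · 61 · 55 · 81 · 9 ≡ 144 (mod 247).
Squaring chain: 144; never reaches −1, so base 9 is a Miller–Rabin witness that 247 is composite.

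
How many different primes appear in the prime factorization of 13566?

13566 = 2 · 6783
6783 = 3 · 2261
2261 = 7 · 323
323 = 17 · 19
13566 = 2 · 3 · 7 · 17 · 19, which has 5 distinct prime factors.

5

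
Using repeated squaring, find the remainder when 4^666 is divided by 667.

25

4^1 ≡ 4 (mod 667)
4^2 ≡ 4^2 = 16 ≡ 16 (mod 667)
4^4 ≡ 16^2 = 256 ≡ 256 (mod 667)
4^8 ≡ 256^2 = 65536 ≡ 170 (mod 667)
4^16 ≡ 170^2 = 28900 ≡ 219 (mod 667)
4^32 ≡ 219^2 = 47961 ≡ 604 (mod 667)
4^64 ≡ 604^2 = 364816 ≡ 634 (mod 667)
4^128 ≡ 634^2 = 401956 ≡ 422 (mod 667)
4^256 ≡ 422^2 = 178084 ≡ 662 (mod 667)
4^512 ≡ 662^2 = 438244 ≡ 25 (mod 667)
666 = 512 + 128 + 16 + 8 + 2 in binary powers of 2.
So 4^666 ≡ 25 · 422 · 219 · 170 · 16 ≡ 25 (mod 667).
Since 25 ≠ 1, base 4 is a Fermat witness: 667 is composite.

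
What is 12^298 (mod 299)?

196

12^1 ≡ 12 (mod 299)
12^2 ≡ 12^2 = 144 ≡ 144 (mod 299)
12^4 ≡ 144^2 = 20736 ≡ 105 (mod 299)
12^8 ≡ 105^2 = 11025 ≡ 261 (mod 299)
12^16 ≡ 261^2 = 68121 ≡ 248 (mod 299)
12^32 ≡ 248^2 = 61504 ≡ 209 (mod 299)
12^64 ≡ 209^2 = 43681 ≡ 27 (mod 299)
12^128 ≡ 27^2 = 729 ≡ 131 (mod 299)
12^256 ≡ 131^2 = 17161 ≡ 118 (mod 299)
298 = 256 + 32 + 8 + 2 in binary powers of 2.
So 12^298 ≡ 118 · 209 · 261 · 144 ≡ 196 (mod 299).
Since 196 ≠ 1, base 12 is a Fermat witness: 299 is composite.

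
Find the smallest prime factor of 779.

19

779 is odd.
Digit sum 23, not divisible by 3.
Ends in 9: not divisible by 5.
7: 779 = 7·111 + 2
11: 779 = 11·70 + 9
13: 779 = 13·59 + 12
17: 779 = 17·45 + 14
19: 779 = 19·41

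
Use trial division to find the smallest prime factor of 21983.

21983 is odd.
Digit sum 23, not divisible by 3.
Ends in 3: not divisible by 5.
7: 21983 = 7·3140 + 3
11: 21983 = 11·1998 + 5
13: 21983 = 13·1691

13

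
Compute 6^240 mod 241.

1

6^1 ≡ 6 (mod 241)
6^2 ≡ 6^2 = 36 ≡ 36 (mod 241)
6^4 ≡ 36^2 = 1296 ≡ 91 (mod 241)
6^8 ≡ 91^2 = 8281 ≡ 87 (mod 241)
6^16 ≡ 87^2 = 7569 ≡ 98 (mod 241)
6^32 ≡ 98^2 = 9604 ≡ 205 (mod 241)
6^64 ≡ 205^2 = 42025 ≡ 91 (mod 241)
6^128 ≡ 91^2 = 8281 ≡ 87 (mod 241)
240 = 128 + 64 + 32 + 16 in binary powers of 2.
So 6^240 ≡ 87 · 91 · 205 · 98 ≡ 1 (mod 241).
Since the result is 1, base 6 gives no evidence that 241 is composite.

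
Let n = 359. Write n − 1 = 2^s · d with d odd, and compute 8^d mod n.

1

359 − 1 = 358 = 2^1 · 179, so d = 179.
8^1 ≡ 8 (mod 359)
8^2 ≡ 8^2 = 64 ≡ 64 (mod 359)
8^4 ≡ 64^2 = 4096 ≡ 147 (mod 359)
8^8 ≡ 147^2 = 21609 ≡ 69 (mod 359)
8^16 ≡ 69^2 = 4761 ≡ 94 (mod 359)
8^32 ≡ 94^2 = 8836 ≡ 220 (mod 359)
8^64 ≡ 220^2 = 48400 ≡ 294 (mod 359)
8^128 ≡ 294^2 = 86436 ≡ 276 (mod 359)
179 = 128 + 32 + 16 + 2 + 1 in binary powers of 2.
So 8^179 ≡ 276 · 220 · 94 · 64 · 8 ≡ 1 (mod 359).
Since 8^d ≡ 1 (mod 359), base 8 does not prove 359 composite.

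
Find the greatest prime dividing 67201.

67201 = 17 · 3953
3953 = 59 · 67
67 is prime.
So 67201 = 17 · 59 · 67; the largest prime factor is 67.

67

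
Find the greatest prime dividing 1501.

1501 = 19 · 79
79 is prime.
So 1501 = 19 · 79; the largest prime factor is 79.

79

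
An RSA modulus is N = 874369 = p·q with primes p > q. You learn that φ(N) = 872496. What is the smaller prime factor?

877

φ(n) = (p−1)(q−1) = n − (p+q) + 1, so p + q = 874369 − 872496 + 1 = 1874.
p and q are the roots of t² − 1874t + 874369 = 0.
Discriminant: 1874² − 4·874369 = 3511876 − 3497476 = 14400; √14400 = 120.
q = (1874 − 120)/2 = 877, p = (1874 + 120)/2 = 997.
Check: 877 · 997 = 874369.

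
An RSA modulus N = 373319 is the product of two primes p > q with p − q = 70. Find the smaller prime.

577

Since p = q + 70, we have 373319 = q(q + 70), so q² + 70q − 373319 = 0.
Discriminant: 70² + 4·373319 = 4900 + 1493276 = 1498176; √1498176 = 1224.
q = (−70 + 1224)/2 = 577, and p = q + 70 = 647.
Check: 577 · 647 = 373319.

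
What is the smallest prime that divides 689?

689 is odd.
Digit sum 23, not divisible by 3.
Ends in 9: not divisible by 5.
7: 689 = 7·98 + 3
11: 689 = 11·62 + 7
13: 689 = 13·53

13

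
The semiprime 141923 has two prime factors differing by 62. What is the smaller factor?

347

Since p = q + 62, we have 141923 = q(q + 62), so q² + 62q − 141923 = 0.
Discriminant: 62² + 4·141923 = 3844 + 567692 = 571536; √571536 = 756.
q = (−62 + 756)/2 = 347, and p = q + 62 = 409.
Check: 347 · 409 = 141923.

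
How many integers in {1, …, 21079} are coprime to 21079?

Factor: 21079 = 107 · 197.
φ(21079) = (107−1) · (197−1) = 106 · 196 = 20776.

20776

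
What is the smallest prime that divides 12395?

5

12395 is odd.
Digit sum 20, not divisible by 3.
Ends in 5: divisible by 5.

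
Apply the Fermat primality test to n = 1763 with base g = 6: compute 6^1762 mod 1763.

6^1 ≡ 6 (mod 1763)
6^2 ≡ 6^2 = 36 ≡ 36 (mod 1763)
6^4 ≡ 36^2 = 1296 ≡ 1296 (mod 1763)
6^8 ≡ 1296^2 = 1679616 ≡ 1240 (mod 1763)
6^16 ≡ 1240^2 = 1537600 ≡ 264 (mod 1763)
6^32 ≡ 264^2 = 69696 ≡ 939 (mod 1763)
6^64 ≡ 939^2 = 881721 ≡ 221 (mod 1763)
6^128 ≡ 221^2 = 48841 ≡ 1240 (mod 1763)
6^256 ≡ 1240^2 = 1537600 ≡ 264 (mod 1763)
6^512 ≡ 264^2 = 69696 ≡ 939 (mod 1763)
6^1024 ≡ 939^2 = 881721 ≡ 221 (mod 1763)
1762 = 1024 + 512 + 128 + 64 + 32 + 2 in binary powers of 2.
So 6^1762 ≡ 221 · 939 · 1240 · 221 · 939 · 36 ≡ 651 (mod 1763).
Since 651 ≠ 1, base 6 is a Fermat witness: 1763 is composite.

651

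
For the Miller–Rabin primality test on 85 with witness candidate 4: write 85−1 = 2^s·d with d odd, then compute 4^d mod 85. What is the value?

85 − 1 = 84 = 2^2 · 21, so d = 21.
4^1 ≡ 4 (mod 85)
4^2 ≡ 4^2 = 16 ≡ 16 (mod 85)
4^4 ≡ 16^2 = 256 ≡ 1 (mod 85)
4^8 ≡ 1^2 = 1 ≡ 1 (mod 85)
4^16 ≡ 1^2 = 1 ≡ 1 (mod 85)
21 = 16 + 4 + 1 in binary powers of 2.
So 4^21 ≡ 1 · 1 · 4 ≡ 4 (mod 85).
Squaring chain: 4 → 16; never reaches −1, so base 4 is a Miller–Rabin witness that 85 is composite.

4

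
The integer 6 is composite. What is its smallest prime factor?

2

6 is even: 2 divides it.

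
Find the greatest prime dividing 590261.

590261 = 7 · 84323
84323 = 37 · 2279
2279 = 43 · 53
53 is prime.
So 590261 = 7 · 37 · 43 · 53; the largest prime factor is 53.

53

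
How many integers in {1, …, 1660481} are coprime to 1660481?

1613520

Factor: 1660481 = 61 · 163 · 167.
φ(1660481) = (61−1) · (163−1) · (167−1) = 60 · 162 · 166 = 1613520.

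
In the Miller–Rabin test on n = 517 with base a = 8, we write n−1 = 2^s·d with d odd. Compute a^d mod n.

238

517 − 1 = 516 = 2^2 · 129, so d = 129.
8^1 ≡ 8 (mod 517)
8^2 ≡ 8^2 = 64 ≡ 64 (mod 517)
8^4 ≡ 64^2 = 4096 ≡ 477 (mod 517)
8^8 ≡ 477^2 = 227529 ≡ 49 (mod 517)
8^16 ≡ 49^2 = 2401 ≡ 333 (mod 517)
8^32 ≡ 333^2 = 110889 ≡ 251 (mod 517)
8^64 ≡ 251^2 = 63001 ≡ 444 (mod 517)
8^128 ≡ 444^2 = 197136 ≡ 159 (mod 517)
129 = 128 + 1 in binary powers of 2.
So 8^129 ≡ 159 · 8 ≡ 238 (mod 517).
Squaring chain: 238 → 291; never reaches −1, so base 8 is a Miller–Rabin witness that 517 is composite.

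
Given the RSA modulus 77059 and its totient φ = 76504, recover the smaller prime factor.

φ(n) = (p−1)(q−1) = n − (p+q) + 1, so p + q = 77059 − 76504 + 1 = 556.
p and q are the roots of t² − 556t + 77059 = 0.
Discriminant: 556² − 4·77059 = 309136 − 308236 = 900; √900 = 30.
q = (556 − 30)/2 = 263, p = (556 + 30)/2 = 293.
Check: 263 · 293 = 77059.

263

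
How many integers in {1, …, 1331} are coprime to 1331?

1210

Factor: 1331 = 11^3.
φ(1331) = 11^2·(11−1) = 1210.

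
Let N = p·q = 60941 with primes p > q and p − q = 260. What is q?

149

Since p = q + 260, we have 60941 = q(q + 260), so q² + 260q − 60941 = 0.
Discriminant: 260² + 4·60941 = 67600 + 243764 = 311364; √311364 = 558.
q = (−260 + 558)/2 = 149, and p = q + 260 = 409.
Check: 149 · 409 = 60941.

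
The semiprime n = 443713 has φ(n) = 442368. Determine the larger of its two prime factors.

769

φ(n) = (p−1)(q−1) = n − (p+q) + 1, so p + q = 443713 − 442368 + 1 = 1346.
p and q are the roots of t² − 1346t + 443713 = 0.
Discriminant: 1346² − 4·443713 = 1811716 − 1774852 = 36864; √36864 = 192.
q = (1346 − 192)/2 = 577, p = (1346 + 192)/2 = 769.
Check: 577 · 769 = 443713.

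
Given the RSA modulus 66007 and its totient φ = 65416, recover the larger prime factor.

443

φ(n) = (p−1)(q−1) = n − (p+q) + 1, so p + q = 66007 − 65416 + 1 = 592.
p and q are the roots of t² − 592t + 66007 = 0.
Discriminant: 592² − 4·66007 = 350464 − 264028 = 86436; √86436 = 294.
q = (592 − 294)/2 = 149, p = (592 + 294)/2 = 443.
Check: 149 · 443 = 66007.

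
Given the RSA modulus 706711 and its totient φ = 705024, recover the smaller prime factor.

φ(n) = (p−1)(q−1) = n − (p+q) + 1, so p + q = 706711 − 705024 + 1 = 1688.
p and q are the roots of t² − 1688t + 706711 = 0.
Discriminant: 1688² − 4·706711 = 2849344 − 2826844 = 22500; √22500 = 150.
q = (1688 − 150)/2 = 769, p = (1688 + 150)/2 = 919.
Check: 769 · 919 = 706711.

769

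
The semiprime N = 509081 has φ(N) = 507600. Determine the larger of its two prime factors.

941

φ(n) = (p−1)(q−1) = n − (p+q) + 1, so p + q = 509081 − 507600 + 1 = 1482.
p and q are the roots of t² − 1482t + 509081 = 0.
Discriminant: 1482² − 4·509081 = 2196324 − 2036324 = 160000; √160000 = 400.
q = (1482 − 400)/2 = 541, p = (1482 + 400)/2 = 941.
Check: 541 · 941 = 509081.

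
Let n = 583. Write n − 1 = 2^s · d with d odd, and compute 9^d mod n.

583 − 1 = 582 = 2^1 · 291, so d = 291.
9^1 ≡ 9 (mod 583)
9^2 ≡ 9^2 = 81 ≡ 81 (mod 583)
9^4 ≡ 81^2 = 6561 ≡ 148 (mod 583)
9^8 ≡ 148^2 = 21904 ≡ 333 (mod 583)
9^16 ≡ 333^2 = 110889 ≡ 119 (mod 583)
9^32 ≡ 119^2 = 14161 ≡ 169 (mod 583)
9^64 ≡ 169^2 = 28561 ≡ 577 (mod 583)
9^128 ≡ 577^2 = 332929 ≡ 36 (mod 583)
9^256 ≡ 36^2 = 1296 ≡ 130 (mod 583)
291 = 256 + 32 + 2 + 1 in binary powers of 2.
So 9^291 ≡ 130 · 169 · 81 · 9 ≡ 537 (mod 583).
Squaring chain: 537; never reaches −1, so base 9 is a Miller–Rabin witness that 583 is composite.

537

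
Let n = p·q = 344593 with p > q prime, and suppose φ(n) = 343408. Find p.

φ(n) = (p−1)(q−1) = n − (p+q) + 1, so p + q = 344593 − 343408 + 1 = 1186.
p and q are the roots of t² − 1186t + 344593 = 0.
Discriminant: 1186² − 4·344593 = 1406596 − 1378372 = 28224; √28224 = 168.
q = (1186 − 168)/2 = 509, p = (1186 + 168)/2 = 677.
Check: 509 · 677 = 344593.

677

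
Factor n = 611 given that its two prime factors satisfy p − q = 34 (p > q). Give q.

Since p = q + 34, we have 611 = q(q + 34), so q² + 34q − 611 = 0.
Discriminant: 34² + 4·611 = 1156 + 2444 = 3600; √3600 = 60.
q = (−34 + 60)/2 = 13, and p = q + 34 = 47.
Check: 13 · 47 = 611.

13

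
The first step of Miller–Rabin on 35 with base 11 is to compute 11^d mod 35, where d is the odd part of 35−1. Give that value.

16

35 − 1 = 34 = 2^1 · 17, so d = 17.
11^1 ≡ 11 (mod 35)
11^2 ≡ 11^2 = 121 ≡ 16 (mod 35)
11^4 ≡ 16^2 = 256 ≡ 11 (mod 35)
11^8 ≡ 11^2 = 121 ≡ 16 (mod 35)
11^16 ≡ 16^2 = 256 ≡ 11 (mod 35)
17 = 16 + 1 in binary powers of 2.
So 11^17 ≡ 11 · 11 ≡ 16 (mod 35).
Squaring chain: 16; never reaches −1, so base 11 is a Miller–Rabin witness that 35 is composite.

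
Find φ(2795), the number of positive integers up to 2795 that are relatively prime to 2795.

2016

Factor: 2795 = 5 · 13 · 43.
φ(2795) = (5−1) · (13−1) · (43−1) = 4 · 12 · 42 = 2016.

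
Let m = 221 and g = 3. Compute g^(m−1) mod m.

3^1 ≡ 3 (mod 221)
3^2 ≡ 3^2 = 9 ≡ 9 (mod 221)
3^4 ≡ 9^2 = 81 ≡ 81 (mod 221)
3^8 ≡ 81^2 = 6561 ≡ 152 (mod 221)
3^16 ≡ 152^2 = 23104 ≡ 120 (mod 221)
3^32 ≡ 120^2 = 14400 ≡ 35 (mod 221)
3^64 ≡ 35^2 = 1225 ≡ 120 (mod 221)
3^128 ≡ 120^2 = 14400 ≡ 35 (mod 221)
220 = 128 + 64 + 16 + 8 + 4 in binary powers of 2.
So 3^220 ≡ 35 · 120 · 120 · 152 · 81 ≡ 55 (mod 221).
Since 55 ≠ 1, base 3 is a Fermat witness: 221 is composite.

55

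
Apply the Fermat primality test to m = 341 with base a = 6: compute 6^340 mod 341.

6^1 ≡ 6 (mod 341)
6^2 ≡ 6^2 = 36 ≡ 36 (mod 341)
6^4 ≡ 36^2 = 1296 ≡ 273 (mod 341)
6^8 ≡ 273^2 = 74529 ≡ 191 (mod 341)
6^16 ≡ 191^2 = 36481 ≡ 335 (mod 341)
6^32 ≡ 335^2 = 112225 ≡ 36 (mod 341)
6^64 ≡ 36^2 = 1296 ≡ 273 (mod 341)
6^128 ≡ 273^2 = 74529 ≡ 191 (mod 341)
6^256 ≡ 191^2 = 36481 ≡ 335 (mod 341)
340 = 256 + 64 + 16 + 4 in binary powers of 2.
So 6^340 ≡ 335 · 273 · 335 · 273 ≡ 56 (mod 341).
Since 56 ≠ 1, base 6 is a Fermat witness: 341 is composite.

56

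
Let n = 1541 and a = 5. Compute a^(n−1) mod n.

1

5^1 ≡ 5 (mod 1541)
5^2 ≡ 5^2 = 25 ≡ 25 (mod 1541)
5^4 ≡ 25^2 = 625 ≡ 625 (mod 1541)
5^8 ≡ 625^2 = 390625 ≡ 752 (mod 1541)
5^16 ≡ 752^2 = 565504 ≡ 1498 (mod 1541)
5^32 ≡ 1498^2 = 2244004 ≡ 308 (mod 1541)
5^64 ≡ 308^2 = 94864 ≡ 863 (mod 1541)
5^128 ≡ 863^2 = 744769 ≡ 466 (mod 1541)
5^256 ≡ 466^2 = 217156 ≡ 1416 (mod 1541)
5^512 ≡ 1416^2 = 2005056 ≡ 215 (mod 1541)
5^1024 ≡ 215^2 = 46225 ≡ 1536 (mod 1541)
1540 = 1024 + 512 + 4 in binary powers of 2.
So 5^1540 ≡ 1536 · 215 · 625 ≡ 1 (mod 1541).
Since the result is 1, base 5 gives no evidence that 1541 is composite.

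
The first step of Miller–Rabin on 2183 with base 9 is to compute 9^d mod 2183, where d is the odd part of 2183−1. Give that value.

1302

2183 − 1 = 2182 = 2^1 · 1091, so d = 1091.
9^1 ≡ 9 (mod 2183)
9^2 ≡ 9^2 = 81 ≡ 81 (mod 2183)
9^4 ≡ 81^2 = 6561 ≡ 12 (mod 2183)
9^8 ≡ 12^2 = 144 ≡ 144 (mod 2183)
9^16 ≡ 144^2 = 20736 ≡ 1089 (mod 2183)
9^32 ≡ 1089^2 = 1185921 ≡ 552 (mod 2183)
9^64 ≡ 552^2 = 304704 ≡ 1267 (mod 2183)
9^128 ≡ 1267^2 = 1605289 ≡ 784 (mod 2183)
9^256 ≡ 784^2 = 614656 ≡ 1233 (mod 2183)
9^512 ≡ 1233^2 = 1520289 ≡ 921 (mod 2183)
9^1024 ≡ 921^2 = 848241 ≡ 1237 (mod 2183)
1091 = 1024 + 64 + 2 + 1 in binary powers of 2.
So 9^1091 ≡ 1237 · 1267 · 81 · 9 ≡ 1302 (mod 2183).
Squaring chain: 1302; never reaches −1, so base 9 is a Miller–Rabin witness that 2183 is composite.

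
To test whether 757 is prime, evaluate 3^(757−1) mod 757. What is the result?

1

3^1 ≡ 3 (mod 757)
3^2 ≡ 3^2 = 9 ≡ 9 (mod 757)
3^4 ≡ 9^2 = 81 ≡ 81 (mod 757)
3^8 ≡ 81^2 = 6561 ≡ 505 (mod 757)
3^16 ≡ 505^2 = 255025 ≡ 673 (mod 757)
3^32 ≡ 673^2 = 452929 ≡ 243 (mod 757)
3^64 ≡ 243^2 = 59049 ≡ 3 (mod 757)
3^128 ≡ 3^2 = 9 ≡ 9 (mod 757)
3^256 ≡ 9^2 = 81 ≡ 81 (mod 757)
3^512 ≡ 81^2 = 6561 ≡ 505 (mod 757)
756 = 512 + 128 + 64 + 32 + 16 + 4 in binary powers of 2.
So 3^756 ≡ 505 · 9 · 3 · 243 · 673 · 81 ≡ 1 (mod 757).
Since the result is 1, base 3 gives no evidence that 757 is composite.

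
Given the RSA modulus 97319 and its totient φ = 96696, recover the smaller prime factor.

φ(n) = (p−1)(q−1) = n − (p+q) + 1, so p + q = 97319 − 96696 + 1 = 624.
p and q are the roots of t² − 624t + 97319 = 0.
Discriminant: 624² − 4·97319 = 389376 − 389276 = 100; √100 = 10.
q = (624 − 10)/2 = 307, p = (624 + 10)/2 = 317.
Check: 307 · 317 = 97319.

307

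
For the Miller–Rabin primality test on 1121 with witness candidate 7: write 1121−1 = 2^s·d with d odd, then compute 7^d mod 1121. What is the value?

239

1121 − 1 = 1120 = 2^5 · 35, so d = 35.
7^1 ≡ 7 (mod 1121)
7^2 ≡ 7^2 = 49 ≡ 49 (mod 1121)
7^4 ≡ 49^2 = 2401 ≡ 159 (mod 1121)
7^8 ≡ 159^2 = 25281 ≡ 619 (mod 1121)
7^16 ≡ 619^2 = 383161 ≡ 900 (mod 1121)
7^32 ≡ 900^2 = 810000 ≡ 638 (mod 1121)
35 = 32 + 2 + 1 in binary powers of 2.
So 7^35 ≡ 638 · 49 · 7 ≡ 239 (mod 1121).
Squaring chain: 239 → 1071 → 258 → 425 → 144; never reaches −1, so base 7 is a Miller–Rabin witness that 1121 is composite.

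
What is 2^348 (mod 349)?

2^1 ≡ 2 (mod 349)
2^2 ≡ 2^2 = 4 ≡ 4 (mod 349)
2^4 ≡ 4^2 = 16 ≡ 16 (mod 349)
2^8 ≡ 16^2 = 256 ≡ 256 (mod 349)
2^16 ≡ 256^2 = 65536 ≡ 273 (mod 349)
2^32 ≡ 273^2 = 74529 ≡ 192 (mod 349)
2^64 ≡ 192^2 = 36864 ≡ 219 (mod 349)
2^128 ≡ 219^2 = 47961 ≡ 148 (mod 349)
2^256 ≡ 148^2 = 21904 ≡ 266 (mod 349)
348 = 256 + 64 + 16 + 8 + 4 in binary powers of 2.
So 2^348 ≡ 266 · 219 · 273 · 256 · 16 ≡ 1 (mod 349).
Since the result is 1, base 2 gives no evidence that 349 is composite.

1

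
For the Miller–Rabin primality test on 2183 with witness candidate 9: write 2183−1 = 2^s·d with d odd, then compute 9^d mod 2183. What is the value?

2183 − 1 = 2182 = 2^1 · 1091, so d = 1091.
9^1 ≡ 9 (mod 2183)
9^2 ≡ 9^2 = 81 ≡ 81 (mod 2183)
9^4 ≡ 81^2 = 6561 ≡ 12 (mod 2183)
9^8 ≡ 12^2 = 144 ≡ 144 (mod 2183)
9^16 ≡ 144^2 = 20736 ≡ 1089 (mod 2183)
9^32 ≡ 1089^2 = 1185921 ≡ 552 (mod 2183)
9^64 ≡ 552^2 = 304704 ≡ 1267 (mod 2183)
9^128 ≡ 1267^2 = 1605289 ≡ 784 (mod 2183)
9^256 ≡ 784^2 = 614656 ≡ 1233 (mod 2183)
9^512 ≡ 1233^2 = 1520289 ≡ 921 (mod 2183)
9^1024 ≡ 921^2 = 848241 ≡ 1237 (mod 2183)
1091 = 1024 + 64 + 2 + 1 in binary powers of 2.
So 9^1091 ≡ 1237 · 1267 · 81 · 9 ≡ 1302 (mod 2183).
Squaring chain: 1302; never reaches −1, so base 9 is a Miller–Rabin witness that 2183 is composite.

1302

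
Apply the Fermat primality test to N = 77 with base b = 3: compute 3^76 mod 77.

3^1 ≡ 3 (mod 77)
3^2 ≡ 3^2 = 9 ≡ 9 (mod 77)
3^4 ≡ 9^2 = 81 ≡ 4 (mod 77)
3^8 ≡ 4^2 = 16 ≡ 16 (mod 77)
3^16 ≡ 16^2 = 256 ≡ 25 (mod 77)
3^32 ≡ 25^2 = 625 ≡ 9 (mod 77)
3^64 ≡ 9^2 = 81 ≡ 4 (mod 77)
76 = 64 + 8 + 4 in binary powers of 2.
So 3^76 ≡ 4 · 16 · 4 ≡ 25 (mod 77).
Since 25 ≠ 1, base 3 is a Fermat witness: 77 is composite.

25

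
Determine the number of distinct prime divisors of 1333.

2

1333 = 31 · 43
1333 = 31 · 43, which has 2 distinct prime factors.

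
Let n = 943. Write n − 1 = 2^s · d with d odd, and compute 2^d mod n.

943 − 1 = 942 = 2^1 · 471, so d = 471.
2^1 ≡ 2 (mod 943)
2^2 ≡ 2^2 = 4 ≡ 4 (mod 943)
2^4 ≡ 4^2 = 16 ≡ 16 (mod 943)
2^8 ≡ 16^2 = 256 ≡ 256 (mod 943)
2^16 ≡ 256^2 = 65536 ≡ 469 (mod 943)
2^32 ≡ 469^2 = 219961 ≡ 242 (mod 943)
2^64 ≡ 242^2 = 58564 ≡ 98 (mod 943)
2^128 ≡ 98^2 = 9604 ≡ 174 (mod 943)
2^256 ≡ 174^2 = 30276 ≡ 100 (mod 943)
471 = 256 + 128 + 64 + 16 + 4 + 2 + 1 in binary powers of 2.
So 2^471 ≡ 100 · 174 · 98 · 469 · 16 · 4 · 2 ≡ 121 (mod 943).
Squaring chain: 121; never reaches −1, so base 2 is a Miller–Rabin witness that 943 is composite.

121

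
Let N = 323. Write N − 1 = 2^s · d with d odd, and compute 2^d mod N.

257

323 − 1 = 322 = 2^1 · 161, so d = 161.
2^1 ≡ 2 (mod 323)
2^2 ≡ 2^2 = 4 ≡ 4 (mod 323)
2^4 ≡ 4^2 = 16 ≡ 16 (mod 323)
2^8 ≡ 16^2 = 256 ≡ 256 (mod 323)
2^16 ≡ 256^2 = 65536 ≡ 290 (mod 323)
2^32 ≡ 290^2 = 84100 ≡ 120 (mod 323)
2^64 ≡ 120^2 = 14400 ≡ 188 (mod 323)
2^128 ≡ 188^2 = 35344 ≡ 137 (mod 323)
161 = 128 + 32 + 1 in binary powers of 2.
So 2^161 ≡ 137 · 120 · 2 ≡ 257 (mod 323).
Squaring chain: 257; never reaches −1, so base 2 is a Miller–Rabin witness that 323 is composite.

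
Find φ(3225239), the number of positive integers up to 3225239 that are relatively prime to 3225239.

Factor: 3225239 = 103 · 173 · 181.
φ(3225239) = (103−1) · (173−1) · (181−1) = 102 · 172 · 180 = 3157920.

3157920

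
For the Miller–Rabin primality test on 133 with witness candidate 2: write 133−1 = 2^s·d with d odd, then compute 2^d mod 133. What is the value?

50

133 − 1 = 132 = 2^2 · 33, so d = 33.
2^1 ≡ 2 (mod 133)
2^2 ≡ 2^2 = 4 ≡ 4 (mod 133)
2^4 ≡ 4^2 = 16 ≡ 16 (mod 133)
2^8 ≡ 16^2 = 256 ≡ 123 (mod 133)
2^16 ≡ 123^2 = 15129 ≡ 100 (mod 133)
2^32 ≡ 100^2 = 10000 ≡ 25 (mod 133)
33 = 32 + 1 in binary powers of 2.
So 2^33 ≡ 25 · 2 ≡ 50 (mod 133).
Squaring chain: 50 → 106; never reaches −1, so base 2 is a Miller–Rabin witness that 133 is composite.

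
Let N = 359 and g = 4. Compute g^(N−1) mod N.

1

4^1 ≡ 4 (mod 359)
4^2 ≡ 4^2 = 16 ≡ 16 (mod 359)
4^4 ≡ 16^2 = 256 ≡ 256 (mod 359)
4^8 ≡ 256^2 = 65536 ≡ 198 (mod 359)
4^16 ≡ 198^2 = 39204 ≡ 73 (mod 359)
4^32 ≡ 73^2 = 5329 ≡ 303 (mod 359)
4^64 ≡ 303^2 = 91809 ≡ 264 (mod 359)
4^128 ≡ 264^2 = 69696 ≡ 50 (mod 359)
4^256 ≡ 50^2 = 2500 ≡ 346 (mod 359)
358 = 256 + 64 + 32 + 4 + 2 in binary powers of 2.
So 4^358 ≡ 346 · 264 · 303 · 256 · 16 ≡ 1 (mod 359).
Since the result is 1, base 4 gives no evidence that 359 is composite.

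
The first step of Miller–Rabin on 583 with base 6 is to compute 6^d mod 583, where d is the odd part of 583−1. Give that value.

303

583 − 1 = 582 = 2^1 · 291, so d = 291.
6^1 ≡ 6 (mod 583)
6^2 ≡ 6^2 = 36 ≡ 36 (mod 583)
6^4 ≡ 36^2 = 1296 ≡ 130 (mod 583)
6^8 ≡ 130^2 = 16900 ≡ 576 (mod 583)
6^16 ≡ 576^2 = 331776 ≡ 49 (mod 583)
6^32 ≡ 49^2 = 2401 ≡ 69 (mod 583)
6^64 ≡ 69^2 = 4761 ≡ 97 (mod 583)
6^128 ≡ 97^2 = 9409 ≡ 81 (mod 583)
6^256 ≡ 81^2 = 6561 ≡ 148 (mod 583)
291 = 256 + 32 + 2 + 1 in binary powers of 2.
So 6^291 ≡ 148 · 69 · 36 · 6 ≡ 303 (mod 583).
Squaring chain: 303; never reaches −1, so base 6 is a Miller–Rabin witness that 583 is composite.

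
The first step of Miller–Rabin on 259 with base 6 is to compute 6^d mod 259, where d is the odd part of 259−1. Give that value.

6

259 − 1 = 258 = 2^1 · 129, so d = 129.
6^1 ≡ 6 (mod 259)
6^2 ≡ 6^2 = 36 ≡ 36 (mod 259)
6^4 ≡ 36^2 = 1296 ≡ 1 (mod 259)
6^8 ≡ 1^2 = 1 ≡ 1 (mod 259)
6^16 ≡ 1^2 = 1 ≡ 1 (mod 259)
6^32 ≡ 1^2 = 1 ≡ 1 (mod 259)
6^64 ≡ 1^2 = 1 ≡ 1 (mod 259)
6^128 ≡ 1^2 = 1 ≡ 1 (mod 259)
129 = 128 + 1 in binary powers of 2.
So 6^129 ≡ 1 · 6 ≡ 6 (mod 259).
Squaring chain: 6; never reaches −1, so base 6 is a Miller–Rabin witness that 259 is composite.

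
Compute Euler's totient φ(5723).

Factor: 5723 = 59 · 97.
φ(5723) = (59−1) · (97−1) = 58 · 96 = 5568.

5568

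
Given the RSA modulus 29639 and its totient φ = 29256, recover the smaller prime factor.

φ(n) = (p−1)(q−1) = n − (p+q) + 1, so p + q = 29639 − 29256 + 1 = 384.
p and q are the roots of t² − 384t + 29639 = 0.
Discriminant: 384² − 4·29639 = 147456 − 118556 = 28900; √28900 = 170.
q = (384 − 170)/2 = 107, p = (384 + 170)/2 = 277.
Check: 107 · 277 = 29639.

107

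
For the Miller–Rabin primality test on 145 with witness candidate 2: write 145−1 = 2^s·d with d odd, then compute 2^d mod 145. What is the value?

145 − 1 = 144 = 2^4 · 9, so d = 9.
2^1 ≡ 2 (mod 145)
2^2 ≡ 2^2 = 4 ≡ 4 (mod 145)
2^4 ≡ 4^2 = 16 ≡ 16 (mod 145)
2^8 ≡ 16^2 = 256 ≡ 111 (mod 145)
9 = 8 + 1 in binary powers of 2.
So 2^9 ≡ 111 · 2 ≡ 77 (mod 145).
Squaring chain: 77 → 129 → 111 → 141; never reaches −1, so base 2 is a Miller–Rabin witness that 145 is composite.

77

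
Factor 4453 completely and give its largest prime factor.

4453 = 61 · 73
73 is prime.
So 4453 = 61 · 73; the largest prime factor is 73.

73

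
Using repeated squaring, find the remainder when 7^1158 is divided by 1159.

723

7^1 ≡ 7 (mod 1159)
7^2 ≡ 7^2 = 49 ≡ 49 (mod 1159)
7^4 ≡ 49^2 = 2401 ≡ 83 (mod 1159)
7^8 ≡ 83^2 = 6889 ≡ 1094 (mod 1159)
7^16 ≡ 1094^2 = 1196836 ≡ 748 (mod 1159)
7^32 ≡ 748^2 = 559504 ≡ 866 (mod 1159)
7^64 ≡ 866^2 = 749956 ≡ 83 (mod 1159)
7^128 ≡ 83^2 = 6889 ≡ 1094 (mod 1159)
7^256 ≡ 1094^2 = 1196836 ≡ 748 (mod 1159)
7^512 ≡ 748^2 = 559504 ≡ 866 (mod 1159)
7^1024 ≡ 866^2 = 749956 ≡ 83 (mod 1159)
1158 = 1024 + 128 + 4 + 2 in binary powers of 2.
So 7^1158 ≡ 83 · 1094 · 83 · 49 ≡ 723 (mod 1159).
Since 723 ≠ 1, base 7 is a Fermat witness: 1159 is composite.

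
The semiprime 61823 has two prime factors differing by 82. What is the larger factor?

Since p = q + 82, we have 61823 = q(q + 82), so q² + 82q − 61823 = 0.
Discriminant: 82² + 4·61823 = 6724 + 247292 = 254016; √254016 = 504.
q = (−82 + 504)/2 = 211, and p = q + 82 = 293.
Check: 211 · 293 = 61823.

293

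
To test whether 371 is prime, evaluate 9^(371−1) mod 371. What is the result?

9^1 ≡ 9 (mod 371)
9^2 ≡ 9^2 = 81 ≡ 81 (mod 371)
9^4 ≡ 81^2 = 6561 ≡ 254 (mod 371)
9^8 ≡ 254^2 = 64516 ≡ 333 (mod 371)
9^16 ≡ 333^2 = 110889 ≡ 331 (mod 371)
9^32 ≡ 331^2 = 109561 ≡ 116 (mod 371)
9^64 ≡ 116^2 = 13456 ≡ 100 (mod 371)
9^128 ≡ 100^2 = 10000 ≡ 354 (mod 371)
9^256 ≡ 354^2 = 125316 ≡ 289 (mod 371)
370 = 256 + 64 + 32 + 16 + 2 in binary powers of 2.
So 9^370 ≡ 289 · 100 · 116 · 331 · 81 ≡ 275 (mod 371).
Since 275 ≠ 1, base 9 is a Fermat witness: 371 is composite.

275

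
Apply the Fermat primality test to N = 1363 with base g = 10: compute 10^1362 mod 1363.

63

10^1 ≡ 10 (mod 1363)
10^2 ≡ 10^2 = 100 ≡ 100 (mod 1363)
10^4 ≡ 100^2 = 10000 ≡ 459 (mod 1363)
10^8 ≡ 459^2 = 210681 ≡ 779 (mod 1363)
10^16 ≡ 779^2 = 606841 ≡ 306 (mod 1363)
10^32 ≡ 306^2 = 93636 ≡ 952 (mod 1363)
10^64 ≡ 952^2 = 906304 ≡ 1272 (mod 1363)
10^128 ≡ 1272^2 = 1617984 ≡ 103 (mod 1363)
10^256 ≡ 103^2 = 10609 ≡ 1068 (mod 1363)
10^512 ≡ 1068^2 = 1140624 ≡ 1156 (mod 1363)
10^1024 ≡ 1156^2 = 1336336 ≡ 596 (mod 1363)
1362 = 1024 + 256 + 64 + 16 + 2 in binary powers of 2.
So 10^1362 ≡ 596 · 1068 · 1272 · 306 · 100 ≡ 63 (mod 1363).
Since 63 ≠ 1, base 10 is a Fermat witness: 1363 is composite.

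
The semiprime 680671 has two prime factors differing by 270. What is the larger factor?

Since p = q + 270, we have 680671 = q(q + 270), so q² + 270q − 680671 = 0.
Discriminant: 270² + 4·680671 = 72900 + 2722684 = 2795584; √2795584 = 1672.
q = (−270 + 1672)/2 = 701, and p = q + 270 = 971.
Check: 701 · 971 = 680671.

971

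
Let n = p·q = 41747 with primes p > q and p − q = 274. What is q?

Since p = q + 274, we have 41747 = q(q + 274), so q² + 274q − 41747 = 0.
Discriminant: 274² + 4·41747 = 75076 + 166988 = 242064; √242064 = 492.
q = (−274 + 492)/2 = 109, and p = q + 274 = 383.
Check: 109 · 383 = 41747.

109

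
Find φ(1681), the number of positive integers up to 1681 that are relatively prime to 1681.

1640

Factor: 1681 = 41^2.
φ(1681) = 41^1·(41−1) = 1640.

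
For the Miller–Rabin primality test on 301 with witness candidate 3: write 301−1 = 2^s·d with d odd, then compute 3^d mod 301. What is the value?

301 − 1 = 300 = 2^2 · 75, so d = 75.
3^1 ≡ 3 (mod 301)
3^2 ≡ 3^2 = 9 ≡ 9 (mod 301)
3^4 ≡ 9^2 = 81 ≡ 81 (mod 301)
3^8 ≡ 81^2 = 6561 ≡ 240 (mod 301)
3^16 ≡ 240^2 = 57600 ≡ 109 (mod 301)
3^32 ≡ 109^2 = 11881 ≡ 142 (mod 301)
3^64 ≡ 142^2 = 20164 ≡ 298 (mod 301)
75 = 64 + 8 + 2 + 1 in binary powers of 2.
So 3^75 ≡ 298 · 240 · 9 · 3 ≡ 125 (mod 301).
Squaring chain: 125 → 274; never reaches −1, so base 3 is a Miller–Rabin witness that 301 is composite.

125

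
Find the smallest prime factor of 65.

65 is odd.
Digit sum 11, not divisible by 3.
Ends in 5: divisible by 5.

5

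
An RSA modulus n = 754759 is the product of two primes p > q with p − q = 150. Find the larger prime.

947

Since p = q + 150, we have 754759 = q(q + 150), so q² + 150q − 754759 = 0.
Discriminant: 150² + 4·754759 = 22500 + 3019036 = 3041536; √3041536 = 1744.
q = (−150 + 1744)/2 = 797, and p = q + 150 = 947.
Check: 797 · 947 = 754759.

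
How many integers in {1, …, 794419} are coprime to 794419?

Factor: 794419 = 67 · 71 · 167.
φ(794419) = (67−1) · (71−1) · (167−1) = 66 · 70 · 166 = 766920.

766920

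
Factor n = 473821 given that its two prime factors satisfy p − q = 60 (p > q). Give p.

719

Since p = q + 60, we have 473821 = q(q + 60), so q² + 60q − 473821 = 0.
Discriminant: 60² + 4·473821 = 3600 + 1895284 = 1898884; √1898884 = 1378.
q = (−60 + 1378)/2 = 659, and p = q + 60 = 719.
Check: 659 · 719 = 473821.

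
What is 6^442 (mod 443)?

1

6^1 ≡ 6 (mod 443)
6^2 ≡ 6^2 = 36 ≡ 36 (mod 443)
6^4 ≡ 36^2 = 1296 ≡ 410 (mod 443)
6^8 ≡ 410^2 = 168100 ≡ 203 (mod 443)
6^16 ≡ 203^2 = 41209 ≡ 10 (mod 443)
6^32 ≡ 10^2 = 100 ≡ 100 (mod 443)
6^64 ≡ 100^2 = 10000 ≡ 254 (mod 443)
6^128 ≡ 254^2 = 64516 ≡ 281 (mod 443)
6^256 ≡ 281^2 = 78961 ≡ 107 (mod 443)
442 = 256 + 128 + 32 + 16 + 8 + 2 in binary powers of 2.
So 6^442 ≡ 107 · 281 · 100 · 10 · 203 · 36 ≡ 1 (mod 443).
Since the result is 1, base 6 gives no evidence that 443 is composite.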